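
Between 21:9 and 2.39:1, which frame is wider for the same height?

2.39:1

21:9 = 2.333 and 2.39; 2.39 > 2.333.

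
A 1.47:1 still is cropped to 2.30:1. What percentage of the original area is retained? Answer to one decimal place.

63.9%

The width stays; only height is cut (since 2.30:1 is wider than 1.47:1).
Area ratio = (1.470)/(2.300) = 63.91% retained.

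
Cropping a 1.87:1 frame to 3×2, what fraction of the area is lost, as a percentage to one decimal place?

3×2 is narrower than 1.87:1, so the crop keeps the full height and trims the width.
Area ratio = (1.500)/(1.870) = 80.21%; the remaining 19.79% is cropped out.

19.8%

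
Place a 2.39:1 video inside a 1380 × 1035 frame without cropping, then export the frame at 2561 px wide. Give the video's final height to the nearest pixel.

1072 px

At 1380×1035 the video is width-limited, so height = 1380 / 2.390 ≈ 577.41 px.
Scaling 1380 → 2561 is ×1.8558, so the height becomes 577.41 × 1.8558 ≈ 1071.55 px.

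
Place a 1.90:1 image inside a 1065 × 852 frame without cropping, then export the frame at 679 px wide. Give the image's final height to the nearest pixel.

357 px

Fitted into 1065×852, the image spans the width; its height is 1065 / 1.900 ≈ 560.53 px.
Scaling 1065 → 679 is ×0.6376, so the height becomes 560.53 × 0.6376 ≈ 357.37 px.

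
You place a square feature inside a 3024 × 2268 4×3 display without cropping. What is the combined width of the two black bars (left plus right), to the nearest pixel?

square is narrower than 4×3, so it spans the full height.
That makes the image 2268.00 px wide (2268 × 1/1).
Black = 3024 − 2268.00 = 756.00 px.

756 px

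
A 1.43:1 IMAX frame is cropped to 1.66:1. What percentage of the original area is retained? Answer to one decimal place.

86.1%

1.66:1 is wider than 1.43:1 IMAX, so the crop keeps the full width and trims the height.
(1.430)/(1.660) ≈ 0.861 of the area survives.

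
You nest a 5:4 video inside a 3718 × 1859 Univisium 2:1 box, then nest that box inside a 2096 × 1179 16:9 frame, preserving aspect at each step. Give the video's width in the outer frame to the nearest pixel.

1310 px

Inside the 3718×1859 canvas the video is height-limited at 2323.75 × 1859.00.
Second fit — the Univisium 2:1 canvas into 2096×1179 spans the width: 2096.00 × 1048.00 (×0.5637 from 3718×1859).
Applying the same ×0.5637: 2323.75 → 1310.00.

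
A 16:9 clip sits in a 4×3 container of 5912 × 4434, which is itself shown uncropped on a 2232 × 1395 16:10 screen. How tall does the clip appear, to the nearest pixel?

1046 px

Inside the 5912×4434 canvas the clip is width-limited at 5912.00 × 3325.50.
Second fit — the 4×3 canvas into 2232×1395 spans the height: 1860.00 × 1395.00 (×0.3146 from 5912×4434).
So the clip's height is 3325.50 × 0.3146 ≈ 1046.25.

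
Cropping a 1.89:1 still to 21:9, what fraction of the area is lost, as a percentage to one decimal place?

21:9 is wider than 1.89:1, so the crop keeps the full width and trims the height.
(1.890)/(2.333) ≈ 0.810 of the area survives, leaving 19.00% discarded.

19.0%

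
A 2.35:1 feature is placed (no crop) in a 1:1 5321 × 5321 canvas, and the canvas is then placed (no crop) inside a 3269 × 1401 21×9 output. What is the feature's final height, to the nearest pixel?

596 px

2.35:1 in 5321×5321: fills the width, so the feature is 5321.00 × 2264.26.
Second fit — the 1:1 canvas into 3269×1401 spans the height: 1401.00 × 1401.00 (×0.2633 from 5321×5321).
The feature scales with it: height 2264.26 × 0.2633 ≈ 596.17.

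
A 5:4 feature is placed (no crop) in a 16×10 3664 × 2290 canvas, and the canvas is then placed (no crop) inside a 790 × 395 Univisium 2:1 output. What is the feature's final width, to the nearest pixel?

494 px

5:4 in 3664×2290: fills the height, so the feature is 2862.50 × 2290.00.
The 16×10 canvas is height-limited in 790×395, giving 632.00 × 395.00; scale factor 0.1725.
So the feature's width is 2862.50 × 0.1725 ≈ 493.75.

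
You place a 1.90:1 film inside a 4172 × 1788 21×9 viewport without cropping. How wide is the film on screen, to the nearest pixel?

3397 px

Since 1.900 < 2.333, the film is height-limited.
The film is 1788 × 1.900 ≈ 3397.20 px wide.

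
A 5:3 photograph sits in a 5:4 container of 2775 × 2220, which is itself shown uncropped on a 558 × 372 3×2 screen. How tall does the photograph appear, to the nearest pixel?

5:3 in 2775×2220: fills the width, so the photograph is 2775.00 × 1665.00.
The 5:4 canvas is height-limited in 558×372, giving 465.00 × 372.00; scale factor 0.1676.
So the photograph's height is 1665.00 × 0.1676 ≈ 279.00.

279 px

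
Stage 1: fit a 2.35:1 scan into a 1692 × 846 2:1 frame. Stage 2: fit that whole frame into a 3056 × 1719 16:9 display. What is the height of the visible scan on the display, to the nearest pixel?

Inside the 1692×846 canvas the scan is width-limited at 1692.00 × 720.00.
2:1 in 3056×1719: fills the width, so the intermediate becomes 3056.00 × 1528.00 — a scale of ×1.8061.
Applying the same ×1.8061: 720.00 → 1300.43.

1300 px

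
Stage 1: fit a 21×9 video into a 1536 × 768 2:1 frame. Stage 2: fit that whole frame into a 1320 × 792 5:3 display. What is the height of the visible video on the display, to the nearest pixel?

First fit — 21×9 into 1536×768 spans the width: 1536.00 × 658.29.
2:1 in 1320×792: fills the width, so the intermediate becomes 1320.00 × 660.00 — a scale of ×0.8594.
So the video's height is 658.29 × 0.8594 ≈ 565.71.

566 px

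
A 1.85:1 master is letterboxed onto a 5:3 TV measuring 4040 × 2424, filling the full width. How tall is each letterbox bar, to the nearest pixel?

120 px

Content height = 4040 / 1.850 ≈ 2183.78 px.
Black = 2424 − 2183.78 = 240.22 px, or 120.11 per bar.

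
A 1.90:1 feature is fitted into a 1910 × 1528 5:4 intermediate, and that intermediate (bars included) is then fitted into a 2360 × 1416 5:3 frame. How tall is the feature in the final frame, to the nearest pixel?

Inside the 1910×1528 canvas the feature is width-limited at 1910.00 × 1005.26.
Second fit — the 5:4 canvas into 2360×1416 spans the height: 1770.00 × 1416.00 (×0.9267 from 1910×1528).
So the feature's height is 1005.26 × 0.9267 ≈ 931.58.

932 px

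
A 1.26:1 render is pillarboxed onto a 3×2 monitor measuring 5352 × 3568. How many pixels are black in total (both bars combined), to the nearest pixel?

3055350 pixels

1.26:1 (1.260) < 3×2 (1.500), so the render fills the height.
The render is 3568 × 1.260 ≈ 4495.6800 px wide.
Leftover width: 5352 − 4495.6800 = 856.3200 px.
That's 856.3200 × 3568 ≈ 3055350 black pixels.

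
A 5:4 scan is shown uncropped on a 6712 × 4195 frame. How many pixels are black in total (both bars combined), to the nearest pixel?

6159309 pixels

5:4 is narrower than 16:10, so it spans the full height.
The scan is 4195 × 5/4 ≈ 5243.7500 px wide.
Leftover width: 6712 − 5243.7500 = 1468.2500 px.
Across the 4195-px span: 1468.2500 × 4195 ≈ 6159309 px.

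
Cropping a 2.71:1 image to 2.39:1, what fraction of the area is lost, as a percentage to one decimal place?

Going from 2.71:1 to 2.39:1 means cutting width while keeping height.
Fraction kept = (2.390)/(2.710) ≈ 88.19%, so 11.81% is lost.

11.8%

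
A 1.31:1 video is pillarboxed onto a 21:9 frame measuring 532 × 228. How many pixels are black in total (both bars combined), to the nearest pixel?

53197 pixels

Since 1.310 < 2.333, the video is height-limited.
Content width = 228 × 1.310 ≈ 298.6800 px.
532 − 298.6800 = 233.3200 px of bars.
Bar area = 233.3200 × 228 ≈ 53197 px.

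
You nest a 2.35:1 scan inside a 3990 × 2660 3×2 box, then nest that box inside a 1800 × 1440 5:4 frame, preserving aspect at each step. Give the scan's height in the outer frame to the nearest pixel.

766 px

First fit — 2.35:1 into 3990×2660 spans the width: 3990.00 × 1697.87.
The 3×2 canvas is width-limited in 1800×1440, giving 1800.00 × 1200.00; scale factor 0.4511.
The scan scales with it: height 1697.87 × 0.4511 ≈ 765.96.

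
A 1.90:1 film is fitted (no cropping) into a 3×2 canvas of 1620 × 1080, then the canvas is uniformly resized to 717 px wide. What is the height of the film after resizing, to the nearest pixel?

Fitted into 1620×1080, the film spans the width; its height is 1620 / 1.900 ≈ 852.63 px.
The frame scales by 717/1620 = 0.4426; 852.63 × 0.4426 ≈ 377.37 px.

377 px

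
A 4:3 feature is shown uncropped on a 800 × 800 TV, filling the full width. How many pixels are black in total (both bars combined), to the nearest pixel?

That makes the image 600.0000 px tall (800 × 3/4).
Black = 800 − 600.0000 = 200.0000 px.
Bar area = 200.0000 × 800 ≈ 160000 px.

160000 pixels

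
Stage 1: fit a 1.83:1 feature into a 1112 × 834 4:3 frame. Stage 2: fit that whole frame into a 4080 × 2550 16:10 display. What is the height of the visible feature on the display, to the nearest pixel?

1858 px

1.83:1 in 1112×834: fills the width, so the feature is 1112.00 × 607.65.
4:3 in 4080×2550: fills the height, so the intermediate becomes 3400.00 × 2550.00 — a scale of ×3.0576.
So the feature's height is 607.65 × 3.0576 ≈ 1857.92.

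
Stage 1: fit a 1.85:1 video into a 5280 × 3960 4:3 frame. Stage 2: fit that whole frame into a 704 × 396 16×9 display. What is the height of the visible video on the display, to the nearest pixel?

First fit — 1.85:1 into 5280×3960 spans the width: 5280.00 × 2854.05.
The 4:3 canvas is height-limited in 704×396, giving 528.00 × 396.00; scale factor 0.1000.
So the video's height is 2854.05 × 0.1000 ≈ 285.41.

285 px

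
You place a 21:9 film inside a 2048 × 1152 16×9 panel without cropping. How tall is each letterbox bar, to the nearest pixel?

137 px

Since 2.333 > 1.778, the film is width-limited.
The film is 2048 × 9/21 ≈ 877.71 px tall.
1152 − 877.71 = 274.29 px of bars (137.14 each).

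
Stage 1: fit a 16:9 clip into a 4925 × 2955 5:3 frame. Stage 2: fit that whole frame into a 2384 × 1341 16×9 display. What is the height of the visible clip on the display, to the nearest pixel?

1257 px

Inside the 4925×2955 canvas the clip is width-limited at 4925.00 × 2770.31.
Second fit — the 5:3 canvas into 2384×1341 spans the height: 2235.00 × 1341.00 (×0.4538 from 4925×2955).
Applying the same ×0.4538: 2770.31 → 1257.19.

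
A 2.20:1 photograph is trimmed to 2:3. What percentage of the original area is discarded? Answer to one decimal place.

69.7%

2:3 is narrower than 2.20:1, so the crop keeps the full height and trims the width.
(0.667)/(2.200) ≈ 0.303 of the area survives, leaving 69.70% discarded.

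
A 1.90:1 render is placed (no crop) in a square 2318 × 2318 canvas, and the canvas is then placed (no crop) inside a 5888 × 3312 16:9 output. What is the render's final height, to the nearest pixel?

1743 px

Inside the 2318×2318 canvas the render is width-limited at 2318.00 × 1220.00.
square in 5888×3312: fills the height, so the intermediate becomes 3312.00 × 3312.00 — a scale of ×1.4288.
So the render's height is 1220.00 × 1.4288 ≈ 1743.16.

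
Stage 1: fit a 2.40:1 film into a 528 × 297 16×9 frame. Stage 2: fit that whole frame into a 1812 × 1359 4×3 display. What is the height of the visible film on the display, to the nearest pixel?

755 px

Inside the 528×297 canvas the film is width-limited at 528.00 × 220.00.
The 16×9 canvas is width-limited in 1812×1359, giving 1812.00 × 1019.25; scale factor 3.4318.
So the film's height is 220.00 × 3.4318 ≈ 755.00.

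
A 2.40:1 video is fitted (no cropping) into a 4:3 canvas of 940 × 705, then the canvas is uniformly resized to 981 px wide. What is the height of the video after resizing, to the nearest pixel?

409 px

In the 940×705 frame the video fills the width: height = 940 / 2.400 ≈ 391.67 px.
Resizing to 981 px wide multiplies everything by 1.0436: 391.67 → 408.75 px.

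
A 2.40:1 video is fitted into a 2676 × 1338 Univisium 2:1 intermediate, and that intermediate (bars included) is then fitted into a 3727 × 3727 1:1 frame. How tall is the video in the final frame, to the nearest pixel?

First fit — 2.40:1 into 2676×1338 spans the width: 2676.00 × 1115.00.
Second fit — the Univisium 2:1 canvas into 3727×3727 spans the width: 3727.00 × 1863.50 (×1.3928 from 2676×1338).
The video scales with it: height 1115.00 × 1.3928 ≈ 1552.92.

1553 px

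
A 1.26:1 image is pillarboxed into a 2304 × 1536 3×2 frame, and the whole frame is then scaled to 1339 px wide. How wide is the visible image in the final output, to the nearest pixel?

1125 px

At 2304×1536 the image is height-limited, so width = 1536 × 1.260 ≈ 1935.36 px.
The frame scales by 1339/2304 = 0.5812; 1935.36 × 0.5812 ≈ 1124.76 px.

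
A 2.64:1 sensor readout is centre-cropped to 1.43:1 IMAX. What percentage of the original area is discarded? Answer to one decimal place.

1.43:1 IMAX is narrower than 2.64:1, so the crop keeps the full height and trims the width.
Fraction kept = (1.430)/(2.640) ≈ 54.17%, so 45.83% is lost.

45.8%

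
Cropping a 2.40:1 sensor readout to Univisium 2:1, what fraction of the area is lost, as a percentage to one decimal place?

Going from 2.40:1 to Univisium 2:1 means cutting width while keeping height.
Area ratio = (2.000)/(2.400) = 83.33%; the remaining 16.67% is cropped out.

16.7%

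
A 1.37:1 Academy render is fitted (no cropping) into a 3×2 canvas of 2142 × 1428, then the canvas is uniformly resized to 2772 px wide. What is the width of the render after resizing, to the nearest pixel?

2532 px

At 2142×1428 the render is height-limited, so width = 1428 × 1.370 ≈ 1956.36 px.
Resizing to 2772 px wide multiplies everything by 1.2941: 1956.36 → 2531.76 px.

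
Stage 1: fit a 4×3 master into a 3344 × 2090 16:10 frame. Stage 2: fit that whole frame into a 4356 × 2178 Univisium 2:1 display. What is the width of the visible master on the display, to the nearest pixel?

Inside the 3344×2090 canvas the master is height-limited at 2786.67 × 2090.00.
Second fit — the 16:10 canvas into 4356×2178 spans the height: 3484.80 × 2178.00 (×1.0421 from 3344×2090).
The master scales with it: width 2786.67 × 1.0421 ≈ 2904.00.

2904 px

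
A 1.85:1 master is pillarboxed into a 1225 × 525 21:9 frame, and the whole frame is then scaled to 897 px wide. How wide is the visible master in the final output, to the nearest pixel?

Fitted into 1225×525, the master spans the height; its width is 525 × 1.850 ≈ 971.25 px.
The frame scales by 897/1225 = 0.7322; 971.25 × 0.7322 ≈ 711.19 px.

711 px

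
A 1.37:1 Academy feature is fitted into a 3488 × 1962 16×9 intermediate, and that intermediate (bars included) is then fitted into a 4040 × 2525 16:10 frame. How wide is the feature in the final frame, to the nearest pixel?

3113 px

First fit — 1.37:1 Academy into 3488×1962 spans the height: 2687.94 × 1962.00.
16×9 in 4040×2525: fills the width, so the intermediate becomes 4040.00 × 2272.50 — a scale of ×1.1583.
So the feature's width is 2687.94 × 1.1583 ≈ 3113.32.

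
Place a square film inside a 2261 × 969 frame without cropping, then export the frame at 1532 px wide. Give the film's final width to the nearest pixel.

Fitted into 2261×969, the film spans the height; its width is 969 × 1/1 ≈ 969.00 px.
Scaling 2261 → 1532 is ×0.6776, so the width becomes 969.00 × 0.6776 ≈ 656.57 px.

657 px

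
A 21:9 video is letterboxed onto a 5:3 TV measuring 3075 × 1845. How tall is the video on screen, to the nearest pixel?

21:9 (2.333) > 5:3 (1.667), so the video fills the width.
That makes the image 1317.86 px tall (3075 × 9/21).

1318 px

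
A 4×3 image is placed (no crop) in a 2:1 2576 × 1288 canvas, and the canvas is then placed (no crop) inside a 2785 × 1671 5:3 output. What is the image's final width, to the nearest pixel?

Inside the 2576×1288 canvas the image is height-limited at 1717.33 × 1288.00.
The 2:1 canvas is width-limited in 2785×1671, giving 2785.00 × 1392.50; scale factor 1.0811.
The image scales with it: width 1717.33 × 1.0811 ≈ 1856.67.

1857 px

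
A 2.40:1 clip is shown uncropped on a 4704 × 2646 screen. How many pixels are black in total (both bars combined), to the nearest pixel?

3226944 pixels

Since 2.400 > 1.778, the clip is width-limited.
The clip is 4704 / 2.400 ≈ 1960.0000 px tall.
2646 − 1960.0000 = 686.0000 px of bars.
Across the 4704-px span: 686.0000 × 4704 ≈ 3226944 px.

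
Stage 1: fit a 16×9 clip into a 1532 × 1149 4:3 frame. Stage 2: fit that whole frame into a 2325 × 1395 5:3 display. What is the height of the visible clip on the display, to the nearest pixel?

1046 px

Inside the 1532×1149 canvas the clip is width-limited at 1532.00 × 861.75.
4:3 in 2325×1395: fills the height, so the intermediate becomes 1860.00 × 1395.00 — a scale of ×1.2141.
Applying the same ×1.2141: 861.75 → 1046.25.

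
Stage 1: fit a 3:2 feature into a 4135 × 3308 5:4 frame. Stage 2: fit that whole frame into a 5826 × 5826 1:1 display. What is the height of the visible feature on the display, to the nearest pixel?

3884 px

Inside the 4135×3308 canvas the feature is width-limited at 4135.00 × 2756.67.
Second fit — the 5:4 canvas into 5826×5826 spans the width: 5826.00 × 4660.80 (×1.4089 from 4135×3308).
So the feature's height is 2756.67 × 1.4089 ≈ 3884.00.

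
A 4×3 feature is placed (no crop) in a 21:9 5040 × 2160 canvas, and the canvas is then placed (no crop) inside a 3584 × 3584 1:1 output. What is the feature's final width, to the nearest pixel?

2048 px

Inside the 5040×2160 canvas the feature is height-limited at 2880.00 × 2160.00.
21:9 in 3584×3584: fills the width, so the intermediate becomes 3584.00 × 1536.00 — a scale of ×0.7111.
The feature scales with it: width 2880.00 × 0.7111 ≈ 2048.00.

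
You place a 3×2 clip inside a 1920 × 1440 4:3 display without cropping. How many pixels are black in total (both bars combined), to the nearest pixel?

3×2 (1.500) > 4:3 (1.333), so the clip fills the width.
That makes the image 1280.0000 px tall (1920 × 2/3).
1440 − 1280.0000 = 160.0000 px of bars.
Across the 1920-px span: 160.0000 × 1920 ≈ 307200 px.

307200 pixels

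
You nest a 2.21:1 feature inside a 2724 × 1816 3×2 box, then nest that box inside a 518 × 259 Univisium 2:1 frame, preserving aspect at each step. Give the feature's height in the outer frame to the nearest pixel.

176 px

2.21:1 in 2724×1816: fills the width, so the feature is 2724.00 × 1232.58.
Second fit — the 3×2 canvas into 518×259 spans the height: 388.50 × 259.00 (×0.1426 from 2724×1816).
So the feature's height is 1232.58 × 0.1426 ≈ 175.79.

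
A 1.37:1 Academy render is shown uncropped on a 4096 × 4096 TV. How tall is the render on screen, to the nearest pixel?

1.37:1 Academy is wider than square, so it spans the full width.
Content height = 4096 / 1.370 ≈ 2989.78 px.

2990 px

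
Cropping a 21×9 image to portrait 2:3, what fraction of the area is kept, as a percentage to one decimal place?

28.6%

The height stays; only width is cut (since portrait 2:3 is narrower than 21×9).
Area ratio = (0.667)/(2.333) = 28.57% retained.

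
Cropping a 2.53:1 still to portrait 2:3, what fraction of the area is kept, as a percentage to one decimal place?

The height stays; only width is cut (since portrait 2:3 is narrower than 2.53:1).
(0.667)/(2.530) ≈ 0.264 of the area survives.

26.4%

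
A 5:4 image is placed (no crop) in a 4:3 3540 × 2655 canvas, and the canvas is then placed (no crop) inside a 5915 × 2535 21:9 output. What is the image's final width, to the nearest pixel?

3169 px

5:4 in 3540×2655: fills the height, so the image is 3318.75 × 2655.00.
Second fit — the 4:3 canvas into 5915×2535 spans the height: 3380.00 × 2535.00 (×0.9548 from 3540×2655).
So the image's width is 3318.75 × 0.9548 ≈ 3168.75.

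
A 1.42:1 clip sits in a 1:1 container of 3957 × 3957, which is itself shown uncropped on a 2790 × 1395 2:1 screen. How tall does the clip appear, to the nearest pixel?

982 px

First fit — 1.42:1 into 3957×3957 spans the width: 3957.00 × 2786.62.
The 1:1 canvas is height-limited in 2790×1395, giving 1395.00 × 1395.00; scale factor 0.3525.
So the clip's height is 2786.62 × 0.3525 ≈ 982.39.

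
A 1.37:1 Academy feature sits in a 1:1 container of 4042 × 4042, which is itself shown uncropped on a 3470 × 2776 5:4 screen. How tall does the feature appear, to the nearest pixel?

1.37:1 Academy in 4042×4042: fills the width, so the feature is 4042.00 × 2950.36.
1:1 in 3470×2776: fills the height, so the intermediate becomes 2776.00 × 2776.00 — a scale of ×0.6868.
So the feature's height is 2950.36 × 0.6868 ≈ 2026.28.

2026 px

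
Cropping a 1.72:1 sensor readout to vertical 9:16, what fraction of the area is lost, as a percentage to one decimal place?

67.3%

Going from 1.72:1 to vertical 9:16 means cutting width while keeping height.
Fraction kept = (0.562)/(1.720) ≈ 32.70%, so 67.30% is lost.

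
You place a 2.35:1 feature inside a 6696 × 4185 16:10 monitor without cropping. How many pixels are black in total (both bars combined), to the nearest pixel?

2.35:1 (2.350) > 16:10 (1.600), so the feature fills the width.
Content height = 6696 / 2.350 ≈ 2849.3617 px.
Black = 4185 − 2849.3617 = 1335.6383 px.
That's 1335.6383 × 6696 ≈ 8943434 black pixels.

8943434 pixels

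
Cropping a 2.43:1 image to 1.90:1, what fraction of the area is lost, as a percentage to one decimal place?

1.90:1 is narrower than 2.43:1, so the crop keeps the full height and trims the width.
(1.900)/(2.430) ≈ 0.782 of the area survives, leaving 21.81% discarded.

21.8%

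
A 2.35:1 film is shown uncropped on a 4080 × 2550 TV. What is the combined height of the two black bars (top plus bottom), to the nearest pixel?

2.35:1 is wider than 16×10, so it spans the full width.
Content height = 4080 / 2.350 ≈ 1736.17 px.
Black = 2550 − 1736.17 = 813.83 px.

814 px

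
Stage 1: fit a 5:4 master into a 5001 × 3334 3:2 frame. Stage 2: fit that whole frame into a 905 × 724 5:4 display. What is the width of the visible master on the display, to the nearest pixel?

First fit — 5:4 into 5001×3334 spans the height: 4167.50 × 3334.00.
The 3:2 canvas is width-limited in 905×724, giving 905.00 × 603.33; scale factor 0.1810.
So the master's width is 4167.50 × 0.1810 ≈ 754.17.

754 px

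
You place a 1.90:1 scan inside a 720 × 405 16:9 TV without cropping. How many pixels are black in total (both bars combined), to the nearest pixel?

18758 pixels

1.90:1 (1.900) > 16:9 (1.778), so the scan fills the width.
That makes the image 378.9474 px tall (720 / 1.900).
Leftover height: 405 − 378.9474 = 26.0526 px.
Across the 720-px span: 26.0526 × 720 ≈ 18758 px.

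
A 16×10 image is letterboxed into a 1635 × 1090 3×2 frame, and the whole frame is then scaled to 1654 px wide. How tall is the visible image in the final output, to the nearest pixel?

In the 1635×1090 frame the image fills the width: height = 1635 × 10/16 ≈ 1021.88 px.
Scaling 1635 → 1654 is ×1.0116, so the height becomes 1021.88 × 1.0116 ≈ 1033.75 px.

1034 px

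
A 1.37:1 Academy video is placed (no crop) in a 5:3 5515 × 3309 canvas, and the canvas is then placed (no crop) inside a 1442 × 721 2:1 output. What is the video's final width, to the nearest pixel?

1.37:1 Academy in 5515×3309: fills the height, so the video is 4533.33 × 3309.00.
Second fit — the 5:3 canvas into 1442×721 spans the height: 1201.67 × 721.00 (×0.2179 from 5515×3309).
The video scales with it: width 4533.33 × 0.2179 ≈ 987.77.

988 px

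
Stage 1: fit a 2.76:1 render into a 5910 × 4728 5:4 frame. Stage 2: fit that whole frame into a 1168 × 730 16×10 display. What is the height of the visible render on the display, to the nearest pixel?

331 px

2.76:1 in 5910×4728: fills the width, so the render is 5910.00 × 2141.30.
The 5:4 canvas is height-limited in 1168×730, giving 912.50 × 730.00; scale factor 0.1544.
The render scales with it: height 2141.30 × 0.1544 ≈ 330.62.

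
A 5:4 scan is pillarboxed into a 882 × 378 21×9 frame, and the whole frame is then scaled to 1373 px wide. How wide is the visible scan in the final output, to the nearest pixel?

In the 882×378 frame the scan fills the height: width = 378 × 5/4 ≈ 472.50 px.
Scaling 882 → 1373 is ×1.5567, so the width becomes 472.50 × 1.5567 ≈ 735.54 px.

736 px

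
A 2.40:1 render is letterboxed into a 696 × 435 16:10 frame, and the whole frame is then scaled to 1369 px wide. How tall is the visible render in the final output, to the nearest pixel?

In the 696×435 frame the render fills the width: height = 696 / 2.400 ≈ 290.00 px.
Scaling 696 → 1369 is ×1.9670, so the height becomes 290.00 × 1.9670 ≈ 570.42 px.

570 px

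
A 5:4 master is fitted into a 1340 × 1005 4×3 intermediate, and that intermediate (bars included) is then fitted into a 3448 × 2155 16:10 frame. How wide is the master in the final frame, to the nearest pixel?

2694 px

5:4 in 1340×1005: fills the height, so the master is 1256.25 × 1005.00.
The 4×3 canvas is height-limited in 3448×2155, giving 2873.33 × 2155.00; scale factor 2.1443.
The master scales with it: width 1256.25 × 2.1443 ≈ 2693.75.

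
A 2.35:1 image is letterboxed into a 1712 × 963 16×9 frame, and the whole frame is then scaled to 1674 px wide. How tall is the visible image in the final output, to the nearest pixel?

In the 1712×963 frame the image fills the width: height = 1712 / 2.350 ≈ 728.51 px.
Scaling 1712 → 1674 is ×0.9778, so the height becomes 728.51 × 0.9778 ≈ 712.34 px.

712 px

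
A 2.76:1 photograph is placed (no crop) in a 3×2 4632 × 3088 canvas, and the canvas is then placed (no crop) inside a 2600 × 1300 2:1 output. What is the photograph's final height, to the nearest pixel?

First fit — 2.76:1 into 4632×3088 spans the width: 4632.00 × 1678.26.
3×2 in 2600×1300: fills the height, so the intermediate becomes 1950.00 × 1300.00 — a scale of ×0.4210.
So the photograph's height is 1678.26 × 0.4210 ≈ 706.52.

707 px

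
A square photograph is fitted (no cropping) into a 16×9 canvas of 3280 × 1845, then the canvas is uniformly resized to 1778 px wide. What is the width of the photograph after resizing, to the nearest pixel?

Fitted into 3280×1845, the photograph spans the height; its width is 1845 × 1/1 ≈ 1845.00 px.
The frame scales by 1778/3280 = 0.5421; 1845.00 × 0.5421 ≈ 1000.12 px.

1000 px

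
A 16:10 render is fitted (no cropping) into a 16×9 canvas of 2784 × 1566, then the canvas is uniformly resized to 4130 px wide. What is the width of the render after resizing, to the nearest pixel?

At 2784×1566 the render is height-limited, so width = 1566 × 16/10 ≈ 2505.60 px.
Resizing to 4130 px wide multiplies everything by 1.4835: 2505.60 → 3717.00 px.

3717 px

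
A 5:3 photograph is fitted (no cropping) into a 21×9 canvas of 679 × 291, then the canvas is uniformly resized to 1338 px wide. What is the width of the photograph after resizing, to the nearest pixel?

Fitted into 679×291, the photograph spans the height; its width is 291 × 5/3 ≈ 485.00 px.
The frame scales by 1338/679 = 1.9705; 485.00 × 1.9705 ≈ 955.71 px.

956 px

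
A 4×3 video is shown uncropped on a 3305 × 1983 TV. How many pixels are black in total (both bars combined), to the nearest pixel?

1310763 pixels

4×3 (1.333) < 5:3 (1.667), so the video fills the height.
Content width = 1983 × 4/3 ≈ 2644.0000 px.
Leftover width: 3305 − 2644.0000 = 661.0000 px.
Bar area = 661.0000 × 1983 ≈ 1310763 px.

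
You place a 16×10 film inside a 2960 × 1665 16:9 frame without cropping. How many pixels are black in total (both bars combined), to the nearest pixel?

492840 pixels

16×10 is narrower than 16:9, so it spans the full height.
Content width = 1665 × 16/10 ≈ 2664.0000 px.
2960 − 2664.0000 = 296.0000 px of bars.
Bar area = 296.0000 × 1665 ≈ 492840 px.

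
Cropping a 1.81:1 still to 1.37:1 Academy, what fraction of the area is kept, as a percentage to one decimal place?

The height stays; only width is cut (since 1.37:1 Academy is narrower than 1.81:1).
Area ratio = (1.370)/(1.810) = 75.69% retained.

75.7%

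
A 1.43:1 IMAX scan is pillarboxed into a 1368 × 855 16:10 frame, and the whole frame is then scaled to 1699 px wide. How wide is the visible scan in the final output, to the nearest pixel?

In the 1368×855 frame the scan fills the height: width = 855 × 1.430 ≈ 1222.65 px.
Resizing to 1699 px wide multiplies everything by 1.2420: 1222.65 → 1518.48 px.

1518 px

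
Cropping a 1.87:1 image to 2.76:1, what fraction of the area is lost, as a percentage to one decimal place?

2.76:1 is wider than 1.87:1, so the crop keeps the full width and trims the height.
Area ratio = (1.870)/(2.760) = 67.75%; the remaining 32.25% is cropped out.

32.2%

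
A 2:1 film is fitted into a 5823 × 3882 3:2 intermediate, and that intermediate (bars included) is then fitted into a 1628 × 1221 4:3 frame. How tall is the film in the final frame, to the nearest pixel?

First fit — 2:1 into 5823×3882 spans the width: 5823.00 × 2911.50.
The 3:2 canvas is width-limited in 1628×1221, giving 1628.00 × 1085.33; scale factor 0.2796.
The film scales with it: height 2911.50 × 0.2796 ≈ 814.00.

814 px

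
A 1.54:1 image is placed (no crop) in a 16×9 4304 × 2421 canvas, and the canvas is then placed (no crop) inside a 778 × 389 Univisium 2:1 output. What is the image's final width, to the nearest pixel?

599 px

First fit — 1.54:1 into 4304×2421 spans the height: 3728.34 × 2421.00.
Second fit — the 16×9 canvas into 778×389 spans the height: 691.56 × 389.00 (×0.1607 from 4304×2421).
The image scales with it: width 3728.34 × 0.1607 ≈ 599.06.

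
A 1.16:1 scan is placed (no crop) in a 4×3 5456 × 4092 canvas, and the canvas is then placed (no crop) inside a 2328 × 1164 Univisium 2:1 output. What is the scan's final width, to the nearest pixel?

1.16:1 in 5456×4092: fills the height, so the scan is 4746.72 × 4092.00.
The 4×3 canvas is height-limited in 2328×1164, giving 1552.00 × 1164.00; scale factor 0.2845.
Applying the same ×0.2845: 4746.72 → 1350.24.

1350 px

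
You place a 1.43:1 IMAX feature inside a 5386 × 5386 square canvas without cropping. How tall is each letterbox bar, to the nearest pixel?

1.43:1 IMAX is wider than square, so it spans the full width.
Content height = 5386 / 1.430 ≈ 3766.43 px.
Black = 5386 − 3766.43 = 1619.57 px, or 809.78 per bar.

810 px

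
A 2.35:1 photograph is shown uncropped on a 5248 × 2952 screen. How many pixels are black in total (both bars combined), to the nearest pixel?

Since 2.350 > 1.778, the photograph is width-limited.
The photograph is 5248 / 2.350 ≈ 2233.1915 px tall.
2952 − 2233.1915 = 718.8085 px of bars.
Bar area = 718.8085 × 5248 ≈ 3772307 px.

3772307 pixels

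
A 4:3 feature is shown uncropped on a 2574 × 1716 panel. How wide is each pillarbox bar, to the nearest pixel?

4:3 (1.333) < 3:2 (1.500), so the feature fills the height.
Content width = 1716 × 4/3 ≈ 2288.00 px.
Black = 2574 − 2288.00 = 286.00 px, or 143.00 per bar.

143 px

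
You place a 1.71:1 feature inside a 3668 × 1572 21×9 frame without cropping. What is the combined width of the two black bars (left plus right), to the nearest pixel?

Since 1.710 < 2.333, the feature is height-limited.
Content width = 1572 × 1.710 ≈ 2688.12 px.
Black = 3668 − 2688.12 = 979.88 px.

980 px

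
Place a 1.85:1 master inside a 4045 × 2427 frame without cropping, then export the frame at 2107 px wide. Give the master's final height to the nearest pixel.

1139 px

At 4045×2427 the master is width-limited, so height = 4045 / 1.850 ≈ 2186.49 px.
The frame scales by 2107/4045 = 0.5209; 2186.49 × 0.5209 ≈ 1138.92 px.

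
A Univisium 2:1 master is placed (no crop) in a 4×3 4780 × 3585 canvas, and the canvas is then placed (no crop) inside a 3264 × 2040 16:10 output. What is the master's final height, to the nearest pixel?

First fit — Univisium 2:1 into 4780×3585 spans the width: 4780.00 × 2390.00.
The 4×3 canvas is height-limited in 3264×2040, giving 2720.00 × 2040.00; scale factor 0.5690.
Applying the same ×0.5690: 2390.00 → 1360.00.

1360 px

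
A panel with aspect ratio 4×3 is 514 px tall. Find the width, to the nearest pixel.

685 px

At 4×3, 514 / 3 × 4 ≈ 685.33.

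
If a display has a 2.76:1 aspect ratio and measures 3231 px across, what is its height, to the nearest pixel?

At 2.76:1, 3231 / 2.760 ≈ 1170.65.

1171 px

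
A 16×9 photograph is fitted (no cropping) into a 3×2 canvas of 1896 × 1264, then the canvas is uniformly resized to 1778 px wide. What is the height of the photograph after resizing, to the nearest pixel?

Fitted into 1896×1264, the photograph spans the width; its height is 1896 × 9/16 ≈ 1066.50 px.
The frame scales by 1778/1896 = 0.9378; 1066.50 × 0.9378 ≈ 1000.12 px.

1000 px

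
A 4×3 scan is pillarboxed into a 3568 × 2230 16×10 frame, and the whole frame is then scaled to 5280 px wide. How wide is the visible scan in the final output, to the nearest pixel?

At 3568×2230 the scan is height-limited, so width = 2230 × 4/3 ≈ 2973.33 px.
Resizing to 5280 px wide multiplies everything by 1.4798: 2973.33 → 4400.00 px.

4400 px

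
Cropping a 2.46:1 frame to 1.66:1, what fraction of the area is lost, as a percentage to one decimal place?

1.66:1 is narrower than 2.46:1, so the crop keeps the full height and trims the width.
Area ratio = (1.660)/(2.460) = 67.48%; the remaining 32.52% is cropped out.

32.5%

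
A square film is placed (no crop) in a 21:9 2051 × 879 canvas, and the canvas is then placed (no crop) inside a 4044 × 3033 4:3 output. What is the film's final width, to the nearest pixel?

Inside the 2051×879 canvas the film is height-limited at 879.00 × 879.00.
21:9 in 4044×3033: fills the width, so the intermediate becomes 4044.00 × 1733.14 — a scale of ×1.9717.
So the film's width is 879.00 × 1.9717 ≈ 1733.14.

1733 px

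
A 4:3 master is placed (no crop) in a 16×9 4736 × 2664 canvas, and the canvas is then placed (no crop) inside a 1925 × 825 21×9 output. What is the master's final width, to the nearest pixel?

First fit — 4:3 into 4736×2664 spans the height: 3552.00 × 2664.00.
The 16×9 canvas is height-limited in 1925×825, giving 1466.67 × 825.00; scale factor 0.3097.
The master scales with it: width 3552.00 × 0.3097 ≈ 1100.00.

1100 px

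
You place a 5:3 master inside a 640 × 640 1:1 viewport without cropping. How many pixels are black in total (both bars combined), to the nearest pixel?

5:3 is wider than 1:1, so it spans the full width.
The master is 640 × 3/5 ≈ 384.0000 px tall.
Black = 640 − 384.0000 = 256.0000 px.
Bar area = 256.0000 × 640 ≈ 163840 px.

163840 pixels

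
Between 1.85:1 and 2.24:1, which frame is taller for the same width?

1.85 and 2.24; 2.24 > 1.85. The smaller width-to-height ratio is the taller frame.

1.85:1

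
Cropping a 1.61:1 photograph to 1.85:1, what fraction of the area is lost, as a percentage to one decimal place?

13.0%

The width stays; only height is cut (since 1.85:1 is wider than 1.61:1).
Area ratio = (1.610)/(1.850) = 87.03%; the remaining 12.97% is cropped out.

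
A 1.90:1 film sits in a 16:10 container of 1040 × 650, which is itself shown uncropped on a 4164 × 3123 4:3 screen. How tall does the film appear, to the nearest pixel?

Inside the 1040×650 canvas the film is width-limited at 1040.00 × 547.37.
16:10 in 4164×3123: fills the width, so the intermediate becomes 4164.00 × 2602.50 — a scale of ×4.0038.
So the film's height is 547.37 × 4.0038 ≈ 2191.58.

2192 px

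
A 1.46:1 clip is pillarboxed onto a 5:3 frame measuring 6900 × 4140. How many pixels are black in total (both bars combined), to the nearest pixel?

1.46:1 (1.460) < 5:3 (1.667), so the clip fills the height.
The clip is 4140 × 1.460 ≈ 6044.4000 px wide.
6900 − 6044.4000 = 855.6000 px of bars.
Across the 4140-px span: 855.6000 × 4140 ≈ 3542184 px.

3542184 pixels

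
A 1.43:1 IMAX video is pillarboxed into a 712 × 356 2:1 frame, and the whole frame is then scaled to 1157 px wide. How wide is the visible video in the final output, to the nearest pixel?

827 px

At 712×356 the video is height-limited, so width = 356 × 1.430 ≈ 509.08 px.
The frame scales by 1157/712 = 1.6250; 509.08 × 1.6250 ≈ 827.25 px.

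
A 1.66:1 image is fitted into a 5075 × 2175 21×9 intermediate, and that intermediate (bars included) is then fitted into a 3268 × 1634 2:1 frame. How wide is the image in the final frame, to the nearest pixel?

2325 px

First fit — 1.66:1 into 5075×2175 spans the height: 3610.50 × 2175.00.
The 21×9 canvas is width-limited in 3268×1634, giving 3268.00 × 1400.57; scale factor 0.6439.
So the image's width is 3610.50 × 0.6439 ≈ 2324.95.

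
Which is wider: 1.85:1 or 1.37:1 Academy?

1.85:1

1.85 and 1.37; 1.85 > 1.37.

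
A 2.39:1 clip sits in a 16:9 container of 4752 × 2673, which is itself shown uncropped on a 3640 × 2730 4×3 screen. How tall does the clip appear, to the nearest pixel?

First fit — 2.39:1 into 4752×2673 spans the width: 4752.00 × 1988.28.
Second fit — the 16:9 canvas into 3640×2730 spans the width: 3640.00 × 2047.50 (×0.7660 from 4752×2673).
Applying the same ×0.7660: 1988.28 → 1523.01.

1523 px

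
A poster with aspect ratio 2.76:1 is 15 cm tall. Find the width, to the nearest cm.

15 × 2.760 = 41.40.

41 cm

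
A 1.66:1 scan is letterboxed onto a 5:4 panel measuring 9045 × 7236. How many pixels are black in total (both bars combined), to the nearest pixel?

16165268 pixels

1.66:1 is wider than 5:4, so it spans the full width.
Content height = 9045 / 1.660 ≈ 5448.7952 px.
Black = 7236 − 5448.7952 = 1787.2048 px.
That's 1787.2048 × 9045 ≈ 16165268 black pixels.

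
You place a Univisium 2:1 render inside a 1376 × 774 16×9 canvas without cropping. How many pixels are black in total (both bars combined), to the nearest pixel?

118336 pixels

Univisium 2:1 is wider than 16×9, so it spans the full width.
Content height = 1376 × 1/2 ≈ 688.0000 px.
Black = 774 − 688.0000 = 86.0000 px.
That's 86.0000 × 1376 ≈ 118336 black pixels.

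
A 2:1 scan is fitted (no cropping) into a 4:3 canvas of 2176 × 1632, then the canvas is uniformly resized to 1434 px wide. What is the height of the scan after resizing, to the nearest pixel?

717 px

At 2176×1632 the scan is width-limited, so height = 2176 × 1/2 ≈ 1088.00 px.
Scaling 2176 → 1434 is ×0.6590, so the height becomes 1088.00 × 0.6590 ≈ 717.00 px.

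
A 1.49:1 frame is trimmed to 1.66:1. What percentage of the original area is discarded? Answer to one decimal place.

Going from 1.49:1 to 1.66:1 means cutting height while keeping width.
Fraction kept = (1.490)/(1.660) ≈ 89.76%, so 10.24% is lost.

10.2%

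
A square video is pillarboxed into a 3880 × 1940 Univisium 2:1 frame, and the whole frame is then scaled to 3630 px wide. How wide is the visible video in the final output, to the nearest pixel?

In the 3880×1940 frame the video fills the height: width = 1940 × 1/1 ≈ 1940.00 px.
Scaling 3880 → 3630 is ×0.9356, so the width becomes 1940.00 × 0.9356 ≈ 1815.00 px.

1815 px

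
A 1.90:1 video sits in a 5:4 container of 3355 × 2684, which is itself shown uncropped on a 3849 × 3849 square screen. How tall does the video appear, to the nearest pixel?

Inside the 3355×2684 canvas the video is width-limited at 3355.00 × 1765.79.
5:4 in 3849×3849: fills the width, so the intermediate becomes 3849.00 × 3079.20 — a scale of ×1.1472.
Applying the same ×1.1472: 1765.79 → 2025.79.

2026 px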